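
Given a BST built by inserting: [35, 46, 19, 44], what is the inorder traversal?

Tree insertion order: [35, 46, 19, 44]
Tree (level-order array): [35, 19, 46, None, None, 44]
Inorder traversal: [19, 35, 44, 46]


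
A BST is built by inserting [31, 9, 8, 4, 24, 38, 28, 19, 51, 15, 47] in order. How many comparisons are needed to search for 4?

Search path for 4: 31 -> 9 -> 8 -> 4
Found: True
Comparisons: 4


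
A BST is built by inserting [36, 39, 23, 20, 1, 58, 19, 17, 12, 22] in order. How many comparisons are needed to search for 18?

Search path for 18: 36 -> 23 -> 20 -> 1 -> 19 -> 17
Found: False
Comparisons: 6


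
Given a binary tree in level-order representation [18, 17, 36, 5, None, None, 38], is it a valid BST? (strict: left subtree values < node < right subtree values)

Level-order array: [18, 17, 36, 5, None, None, 38]
Validate using subtree bounds (lo, hi): at each node, require lo < value < hi,
then recurse left with hi=value and right with lo=value.
Preorder trace (stopping at first violation):
  at node 18 with bounds (-inf, +inf): OK
  at node 17 with bounds (-inf, 18): OK
  at node 5 with bounds (-inf, 17): OK
  at node 36 with bounds (18, +inf): OK
  at node 38 with bounds (36, +inf): OK
No violation found at any node.
Result: Valid BST


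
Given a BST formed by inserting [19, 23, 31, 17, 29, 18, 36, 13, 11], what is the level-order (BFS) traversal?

Tree insertion order: [19, 23, 31, 17, 29, 18, 36, 13, 11]
Tree (level-order array): [19, 17, 23, 13, 18, None, 31, 11, None, None, None, 29, 36]
BFS from the root, enqueuing left then right child of each popped node:
  queue [19] -> pop 19, enqueue [17, 23], visited so far: [19]
  queue [17, 23] -> pop 17, enqueue [13, 18], visited so far: [19, 17]
  queue [23, 13, 18] -> pop 23, enqueue [31], visited so far: [19, 17, 23]
  queue [13, 18, 31] -> pop 13, enqueue [11], visited so far: [19, 17, 23, 13]
  queue [18, 31, 11] -> pop 18, enqueue [none], visited so far: [19, 17, 23, 13, 18]
  queue [31, 11] -> pop 31, enqueue [29, 36], visited so far: [19, 17, 23, 13, 18, 31]
  queue [11, 29, 36] -> pop 11, enqueue [none], visited so far: [19, 17, 23, 13, 18, 31, 11]
  queue [29, 36] -> pop 29, enqueue [none], visited so far: [19, 17, 23, 13, 18, 31, 11, 29]
  queue [36] -> pop 36, enqueue [none], visited so far: [19, 17, 23, 13, 18, 31, 11, 29, 36]
Result: [19, 17, 23, 13, 18, 31, 11, 29, 36]


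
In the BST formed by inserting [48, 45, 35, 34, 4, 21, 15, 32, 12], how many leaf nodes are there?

Tree built from: [48, 45, 35, 34, 4, 21, 15, 32, 12]
Tree (level-order array): [48, 45, None, 35, None, 34, None, 4, None, None, 21, 15, 32, 12]
Rule: A leaf has 0 children.
Per-node child counts:
  node 48: 1 child(ren)
  node 45: 1 child(ren)
  node 35: 1 child(ren)
  node 34: 1 child(ren)
  node 4: 1 child(ren)
  node 21: 2 child(ren)
  node 15: 1 child(ren)
  node 12: 0 child(ren)
  node 32: 0 child(ren)
Matching nodes: [12, 32]
Count of leaf nodes: 2


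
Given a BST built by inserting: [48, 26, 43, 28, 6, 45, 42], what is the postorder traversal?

Tree insertion order: [48, 26, 43, 28, 6, 45, 42]
Tree (level-order array): [48, 26, None, 6, 43, None, None, 28, 45, None, 42]
Postorder traversal: [6, 42, 28, 45, 43, 26, 48]


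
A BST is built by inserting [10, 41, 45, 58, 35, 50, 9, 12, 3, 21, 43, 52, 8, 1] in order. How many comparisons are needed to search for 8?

Search path for 8: 10 -> 9 -> 3 -> 8
Found: True
Comparisons: 4


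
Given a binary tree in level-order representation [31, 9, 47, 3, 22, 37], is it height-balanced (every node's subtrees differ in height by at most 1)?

Tree (level-order array): [31, 9, 47, 3, 22, 37]
Definition: a tree is height-balanced if, at every node, |h(left) - h(right)| <= 1 (empty subtree has height -1).
Bottom-up per-node check:
  node 3: h_left=-1, h_right=-1, diff=0 [OK], height=0
  node 22: h_left=-1, h_right=-1, diff=0 [OK], height=0
  node 9: h_left=0, h_right=0, diff=0 [OK], height=1
  node 37: h_left=-1, h_right=-1, diff=0 [OK], height=0
  node 47: h_left=0, h_right=-1, diff=1 [OK], height=1
  node 31: h_left=1, h_right=1, diff=0 [OK], height=2
All nodes satisfy the balance condition.
Result: Balanced


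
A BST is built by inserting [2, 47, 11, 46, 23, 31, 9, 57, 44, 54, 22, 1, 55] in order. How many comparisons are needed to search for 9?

Search path for 9: 2 -> 47 -> 11 -> 9
Found: True
Comparisons: 4


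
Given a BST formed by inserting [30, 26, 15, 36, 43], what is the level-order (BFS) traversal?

Tree insertion order: [30, 26, 15, 36, 43]
Tree (level-order array): [30, 26, 36, 15, None, None, 43]
BFS from the root, enqueuing left then right child of each popped node:
  queue [30] -> pop 30, enqueue [26, 36], visited so far: [30]
  queue [26, 36] -> pop 26, enqueue [15], visited so far: [30, 26]
  queue [36, 15] -> pop 36, enqueue [43], visited so far: [30, 26, 36]
  queue [15, 43] -> pop 15, enqueue [none], visited so far: [30, 26, 36, 15]
  queue [43] -> pop 43, enqueue [none], visited so far: [30, 26, 36, 15, 43]
Result: [30, 26, 36, 15, 43]


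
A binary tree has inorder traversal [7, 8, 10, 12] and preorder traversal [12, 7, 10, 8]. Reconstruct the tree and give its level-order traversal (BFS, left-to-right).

Inorder:  [7, 8, 10, 12]
Preorder: [12, 7, 10, 8]
Algorithm: preorder visits root first, so consume preorder in order;
for each root, split the current inorder slice at that value into
left-subtree inorder and right-subtree inorder, then recurse.
Recursive splits:
  root=12; inorder splits into left=[7, 8, 10], right=[]
  root=7; inorder splits into left=[], right=[8, 10]
  root=10; inorder splits into left=[8], right=[]
  root=8; inorder splits into left=[], right=[]
Reconstructed level-order: [12, 7, 10, 8]


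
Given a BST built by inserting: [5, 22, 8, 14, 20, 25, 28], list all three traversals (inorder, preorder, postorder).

Tree insertion order: [5, 22, 8, 14, 20, 25, 28]
Tree (level-order array): [5, None, 22, 8, 25, None, 14, None, 28, None, 20]
Inorder (L, root, R): [5, 8, 14, 20, 22, 25, 28]
Preorder (root, L, R): [5, 22, 8, 14, 20, 25, 28]
Postorder (L, R, root): [20, 14, 8, 28, 25, 22, 5]


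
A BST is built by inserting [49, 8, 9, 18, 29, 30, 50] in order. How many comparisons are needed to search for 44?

Search path for 44: 49 -> 8 -> 9 -> 18 -> 29 -> 30
Found: False
Comparisons: 6


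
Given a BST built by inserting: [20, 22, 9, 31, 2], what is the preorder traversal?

Tree insertion order: [20, 22, 9, 31, 2]
Tree (level-order array): [20, 9, 22, 2, None, None, 31]
Preorder traversal: [20, 9, 2, 22, 31]


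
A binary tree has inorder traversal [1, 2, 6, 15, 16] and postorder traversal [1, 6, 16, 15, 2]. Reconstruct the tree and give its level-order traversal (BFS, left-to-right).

Inorder:   [1, 2, 6, 15, 16]
Postorder: [1, 6, 16, 15, 2]
Algorithm: postorder visits root last, so walk postorder right-to-left;
each value is the root of the current inorder slice — split it at that
value, recurse on the right subtree first, then the left.
Recursive splits:
  root=2; inorder splits into left=[1], right=[6, 15, 16]
  root=15; inorder splits into left=[6], right=[16]
  root=16; inorder splits into left=[], right=[]
  root=6; inorder splits into left=[], right=[]
  root=1; inorder splits into left=[], right=[]
Reconstructed level-order: [2, 1, 15, 6, 16]


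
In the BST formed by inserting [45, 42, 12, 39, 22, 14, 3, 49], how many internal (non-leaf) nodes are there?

Tree built from: [45, 42, 12, 39, 22, 14, 3, 49]
Tree (level-order array): [45, 42, 49, 12, None, None, None, 3, 39, None, None, 22, None, 14]
Rule: An internal node has at least one child.
Per-node child counts:
  node 45: 2 child(ren)
  node 42: 1 child(ren)
  node 12: 2 child(ren)
  node 3: 0 child(ren)
  node 39: 1 child(ren)
  node 22: 1 child(ren)
  node 14: 0 child(ren)
  node 49: 0 child(ren)
Matching nodes: [45, 42, 12, 39, 22]
Count of internal (non-leaf) nodes: 5


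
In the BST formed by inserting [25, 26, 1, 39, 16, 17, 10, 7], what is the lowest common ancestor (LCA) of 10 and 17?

Tree insertion order: [25, 26, 1, 39, 16, 17, 10, 7]
Tree (level-order array): [25, 1, 26, None, 16, None, 39, 10, 17, None, None, 7]
In a BST, the LCA of p=10, q=17 is the first node v on the
root-to-leaf path with p <= v <= q (go left if both < v, right if both > v).
Walk from root:
  at 25: both 10 and 17 < 25, go left
  at 1: both 10 and 17 > 1, go right
  at 16: 10 <= 16 <= 17, this is the LCA
LCA = 16


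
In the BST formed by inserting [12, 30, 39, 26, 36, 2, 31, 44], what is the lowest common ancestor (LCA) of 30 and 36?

Tree insertion order: [12, 30, 39, 26, 36, 2, 31, 44]
Tree (level-order array): [12, 2, 30, None, None, 26, 39, None, None, 36, 44, 31]
In a BST, the LCA of p=30, q=36 is the first node v on the
root-to-leaf path with p <= v <= q (go left if both < v, right if both > v).
Walk from root:
  at 12: both 30 and 36 > 12, go right
  at 30: 30 <= 30 <= 36, this is the LCA
LCA = 30


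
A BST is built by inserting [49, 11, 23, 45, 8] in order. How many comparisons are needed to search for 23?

Search path for 23: 49 -> 11 -> 23
Found: True
Comparisons: 3


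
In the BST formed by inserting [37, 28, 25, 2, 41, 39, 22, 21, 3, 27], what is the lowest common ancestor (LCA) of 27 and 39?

Tree insertion order: [37, 28, 25, 2, 41, 39, 22, 21, 3, 27]
Tree (level-order array): [37, 28, 41, 25, None, 39, None, 2, 27, None, None, None, 22, None, None, 21, None, 3]
In a BST, the LCA of p=27, q=39 is the first node v on the
root-to-leaf path with p <= v <= q (go left if both < v, right if both > v).
Walk from root:
  at 37: 27 <= 37 <= 39, this is the LCA
LCA = 37


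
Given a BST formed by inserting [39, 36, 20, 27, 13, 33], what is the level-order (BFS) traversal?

Tree insertion order: [39, 36, 20, 27, 13, 33]
Tree (level-order array): [39, 36, None, 20, None, 13, 27, None, None, None, 33]
BFS from the root, enqueuing left then right child of each popped node:
  queue [39] -> pop 39, enqueue [36], visited so far: [39]
  queue [36] -> pop 36, enqueue [20], visited so far: [39, 36]
  queue [20] -> pop 20, enqueue [13, 27], visited so far: [39, 36, 20]
  queue [13, 27] -> pop 13, enqueue [none], visited so far: [39, 36, 20, 13]
  queue [27] -> pop 27, enqueue [33], visited so far: [39, 36, 20, 13, 27]
  queue [33] -> pop 33, enqueue [none], visited so far: [39, 36, 20, 13, 27, 33]
Result: [39, 36, 20, 13, 27, 33]


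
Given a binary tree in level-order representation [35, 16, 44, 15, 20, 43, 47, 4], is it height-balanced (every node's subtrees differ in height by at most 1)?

Tree (level-order array): [35, 16, 44, 15, 20, 43, 47, 4]
Definition: a tree is height-balanced if, at every node, |h(left) - h(right)| <= 1 (empty subtree has height -1).
Bottom-up per-node check:
  node 4: h_left=-1, h_right=-1, diff=0 [OK], height=0
  node 15: h_left=0, h_right=-1, diff=1 [OK], height=1
  node 20: h_left=-1, h_right=-1, diff=0 [OK], height=0
  node 16: h_left=1, h_right=0, diff=1 [OK], height=2
  node 43: h_left=-1, h_right=-1, diff=0 [OK], height=0
  node 47: h_left=-1, h_right=-1, diff=0 [OK], height=0
  node 44: h_left=0, h_right=0, diff=0 [OK], height=1
  node 35: h_left=2, h_right=1, diff=1 [OK], height=3
All nodes satisfy the balance condition.
Result: Balanced


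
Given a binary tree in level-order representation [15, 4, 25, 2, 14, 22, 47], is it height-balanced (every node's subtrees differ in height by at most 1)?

Tree (level-order array): [15, 4, 25, 2, 14, 22, 47]
Definition: a tree is height-balanced if, at every node, |h(left) - h(right)| <= 1 (empty subtree has height -1).
Bottom-up per-node check:
  node 2: h_left=-1, h_right=-1, diff=0 [OK], height=0
  node 14: h_left=-1, h_right=-1, diff=0 [OK], height=0
  node 4: h_left=0, h_right=0, diff=0 [OK], height=1
  node 22: h_left=-1, h_right=-1, diff=0 [OK], height=0
  node 47: h_left=-1, h_right=-1, diff=0 [OK], height=0
  node 25: h_left=0, h_right=0, diff=0 [OK], height=1
  node 15: h_left=1, h_right=1, diff=0 [OK], height=2
All nodes satisfy the balance condition.
Result: Balanced


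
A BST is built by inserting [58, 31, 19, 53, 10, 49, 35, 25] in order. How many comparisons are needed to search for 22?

Search path for 22: 58 -> 31 -> 19 -> 25
Found: False
Comparisons: 4


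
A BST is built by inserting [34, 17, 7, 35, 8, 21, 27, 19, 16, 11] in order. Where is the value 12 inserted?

Starting tree (level order): [34, 17, 35, 7, 21, None, None, None, 8, 19, 27, None, 16, None, None, None, None, 11]
Insertion path: 34 -> 17 -> 7 -> 8 -> 16 -> 11
Result: insert 12 as right child of 11
Final tree (level order): [34, 17, 35, 7, 21, None, None, None, 8, 19, 27, None, 16, None, None, None, None, 11, None, None, 12]


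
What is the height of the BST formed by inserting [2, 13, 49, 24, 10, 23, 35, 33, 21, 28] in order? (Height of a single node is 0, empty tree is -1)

Insertion order: [2, 13, 49, 24, 10, 23, 35, 33, 21, 28]
Tree (level-order array): [2, None, 13, 10, 49, None, None, 24, None, 23, 35, 21, None, 33, None, None, None, 28]
Compute height bottom-up (empty subtree = -1):
  height(10) = 1 + max(-1, -1) = 0
  height(21) = 1 + max(-1, -1) = 0
  height(23) = 1 + max(0, -1) = 1
  height(28) = 1 + max(-1, -1) = 0
  height(33) = 1 + max(0, -1) = 1
  height(35) = 1 + max(1, -1) = 2
  height(24) = 1 + max(1, 2) = 3
  height(49) = 1 + max(3, -1) = 4
  height(13) = 1 + max(0, 4) = 5
  height(2) = 1 + max(-1, 5) = 6
Height = 6


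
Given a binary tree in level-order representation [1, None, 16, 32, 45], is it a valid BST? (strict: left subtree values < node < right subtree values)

Level-order array: [1, None, 16, 32, 45]
Validate using subtree bounds (lo, hi): at each node, require lo < value < hi,
then recurse left with hi=value and right with lo=value.
Preorder trace (stopping at first violation):
  at node 1 with bounds (-inf, +inf): OK
  at node 16 with bounds (1, +inf): OK
  at node 32 with bounds (1, 16): VIOLATION
Node 32 violates its bound: not (1 < 32 < 16).
Result: Not a valid BST


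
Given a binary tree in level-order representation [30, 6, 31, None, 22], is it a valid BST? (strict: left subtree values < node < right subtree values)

Level-order array: [30, 6, 31, None, 22]
Validate using subtree bounds (lo, hi): at each node, require lo < value < hi,
then recurse left with hi=value and right with lo=value.
Preorder trace (stopping at first violation):
  at node 30 with bounds (-inf, +inf): OK
  at node 6 with bounds (-inf, 30): OK
  at node 22 with bounds (6, 30): OK
  at node 31 with bounds (30, +inf): OK
No violation found at any node.
Result: Valid BST


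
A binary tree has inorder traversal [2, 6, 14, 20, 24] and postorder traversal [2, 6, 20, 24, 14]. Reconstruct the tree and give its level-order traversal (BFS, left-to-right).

Inorder:   [2, 6, 14, 20, 24]
Postorder: [2, 6, 20, 24, 14]
Algorithm: postorder visits root last, so walk postorder right-to-left;
each value is the root of the current inorder slice — split it at that
value, recurse on the right subtree first, then the left.
Recursive splits:
  root=14; inorder splits into left=[2, 6], right=[20, 24]
  root=24; inorder splits into left=[20], right=[]
  root=20; inorder splits into left=[], right=[]
  root=6; inorder splits into left=[2], right=[]
  root=2; inorder splits into left=[], right=[]
Reconstructed level-order: [14, 6, 24, 2, 20]


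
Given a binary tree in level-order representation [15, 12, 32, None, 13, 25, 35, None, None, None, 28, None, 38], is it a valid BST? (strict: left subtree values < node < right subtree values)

Level-order array: [15, 12, 32, None, 13, 25, 35, None, None, None, 28, None, 38]
Validate using subtree bounds (lo, hi): at each node, require lo < value < hi,
then recurse left with hi=value and right with lo=value.
Preorder trace (stopping at first violation):
  at node 15 with bounds (-inf, +inf): OK
  at node 12 with bounds (-inf, 15): OK
  at node 13 with bounds (12, 15): OK
  at node 32 with bounds (15, +inf): OK
  at node 25 with bounds (15, 32): OK
  at node 28 with bounds (25, 32): OK
  at node 35 with bounds (32, +inf): OK
  at node 38 with bounds (35, +inf): OK
No violation found at any node.
Result: Valid BST


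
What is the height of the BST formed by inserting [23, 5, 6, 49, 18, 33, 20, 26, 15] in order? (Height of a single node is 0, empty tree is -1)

Insertion order: [23, 5, 6, 49, 18, 33, 20, 26, 15]
Tree (level-order array): [23, 5, 49, None, 6, 33, None, None, 18, 26, None, 15, 20]
Compute height bottom-up (empty subtree = -1):
  height(15) = 1 + max(-1, -1) = 0
  height(20) = 1 + max(-1, -1) = 0
  height(18) = 1 + max(0, 0) = 1
  height(6) = 1 + max(-1, 1) = 2
  height(5) = 1 + max(-1, 2) = 3
  height(26) = 1 + max(-1, -1) = 0
  height(33) = 1 + max(0, -1) = 1
  height(49) = 1 + max(1, -1) = 2
  height(23) = 1 + max(3, 2) = 4
Height = 4


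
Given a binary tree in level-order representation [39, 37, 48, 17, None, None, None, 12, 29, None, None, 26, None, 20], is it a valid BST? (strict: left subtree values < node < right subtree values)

Level-order array: [39, 37, 48, 17, None, None, None, 12, 29, None, None, 26, None, 20]
Validate using subtree bounds (lo, hi): at each node, require lo < value < hi,
then recurse left with hi=value and right with lo=value.
Preorder trace (stopping at first violation):
  at node 39 with bounds (-inf, +inf): OK
  at node 37 with bounds (-inf, 39): OK
  at node 17 with bounds (-inf, 37): OK
  at node 12 with bounds (-inf, 17): OK
  at node 29 with bounds (17, 37): OK
  at node 26 with bounds (17, 29): OK
  at node 20 with bounds (17, 26): OK
  at node 48 with bounds (39, +inf): OK
No violation found at any node.
Result: Valid BST


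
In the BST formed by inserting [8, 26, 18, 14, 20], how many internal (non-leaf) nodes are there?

Tree built from: [8, 26, 18, 14, 20]
Tree (level-order array): [8, None, 26, 18, None, 14, 20]
Rule: An internal node has at least one child.
Per-node child counts:
  node 8: 1 child(ren)
  node 26: 1 child(ren)
  node 18: 2 child(ren)
  node 14: 0 child(ren)
  node 20: 0 child(ren)
Matching nodes: [8, 26, 18]
Count of internal (non-leaf) nodes: 3


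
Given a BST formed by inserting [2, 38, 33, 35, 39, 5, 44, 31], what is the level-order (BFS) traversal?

Tree insertion order: [2, 38, 33, 35, 39, 5, 44, 31]
Tree (level-order array): [2, None, 38, 33, 39, 5, 35, None, 44, None, 31]
BFS from the root, enqueuing left then right child of each popped node:
  queue [2] -> pop 2, enqueue [38], visited so far: [2]
  queue [38] -> pop 38, enqueue [33, 39], visited so far: [2, 38]
  queue [33, 39] -> pop 33, enqueue [5, 35], visited so far: [2, 38, 33]
  queue [39, 5, 35] -> pop 39, enqueue [44], visited so far: [2, 38, 33, 39]
  queue [5, 35, 44] -> pop 5, enqueue [31], visited so far: [2, 38, 33, 39, 5]
  queue [35, 44, 31] -> pop 35, enqueue [none], visited so far: [2, 38, 33, 39, 5, 35]
  queue [44, 31] -> pop 44, enqueue [none], visited so far: [2, 38, 33, 39, 5, 35, 44]
  queue [31] -> pop 31, enqueue [none], visited so far: [2, 38, 33, 39, 5, 35, 44, 31]
Result: [2, 38, 33, 39, 5, 35, 44, 31]


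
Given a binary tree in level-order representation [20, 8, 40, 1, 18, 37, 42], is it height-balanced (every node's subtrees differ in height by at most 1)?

Tree (level-order array): [20, 8, 40, 1, 18, 37, 42]
Definition: a tree is height-balanced if, at every node, |h(left) - h(right)| <= 1 (empty subtree has height -1).
Bottom-up per-node check:
  node 1: h_left=-1, h_right=-1, diff=0 [OK], height=0
  node 18: h_left=-1, h_right=-1, diff=0 [OK], height=0
  node 8: h_left=0, h_right=0, diff=0 [OK], height=1
  node 37: h_left=-1, h_right=-1, diff=0 [OK], height=0
  node 42: h_left=-1, h_right=-1, diff=0 [OK], height=0
  node 40: h_left=0, h_right=0, diff=0 [OK], height=1
  node 20: h_left=1, h_right=1, diff=0 [OK], height=2
All nodes satisfy the balance condition.
Result: Balanced


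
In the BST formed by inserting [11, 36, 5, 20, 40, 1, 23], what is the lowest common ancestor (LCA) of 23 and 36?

Tree insertion order: [11, 36, 5, 20, 40, 1, 23]
Tree (level-order array): [11, 5, 36, 1, None, 20, 40, None, None, None, 23]
In a BST, the LCA of p=23, q=36 is the first node v on the
root-to-leaf path with p <= v <= q (go left if both < v, right if both > v).
Walk from root:
  at 11: both 23 and 36 > 11, go right
  at 36: 23 <= 36 <= 36, this is the LCA
LCA = 36


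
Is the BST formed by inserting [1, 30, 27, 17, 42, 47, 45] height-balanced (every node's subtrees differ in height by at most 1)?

Tree (level-order array): [1, None, 30, 27, 42, 17, None, None, 47, None, None, 45]
Definition: a tree is height-balanced if, at every node, |h(left) - h(right)| <= 1 (empty subtree has height -1).
Bottom-up per-node check:
  node 17: h_left=-1, h_right=-1, diff=0 [OK], height=0
  node 27: h_left=0, h_right=-1, diff=1 [OK], height=1
  node 45: h_left=-1, h_right=-1, diff=0 [OK], height=0
  node 47: h_left=0, h_right=-1, diff=1 [OK], height=1
  node 42: h_left=-1, h_right=1, diff=2 [FAIL (|-1-1|=2 > 1)], height=2
  node 30: h_left=1, h_right=2, diff=1 [OK], height=3
  node 1: h_left=-1, h_right=3, diff=4 [FAIL (|-1-3|=4 > 1)], height=4
Node 42 violates the condition: |-1 - 1| = 2 > 1.
Result: Not balanced


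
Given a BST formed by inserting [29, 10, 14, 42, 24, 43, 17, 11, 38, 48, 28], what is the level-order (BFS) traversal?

Tree insertion order: [29, 10, 14, 42, 24, 43, 17, 11, 38, 48, 28]
Tree (level-order array): [29, 10, 42, None, 14, 38, 43, 11, 24, None, None, None, 48, None, None, 17, 28]
BFS from the root, enqueuing left then right child of each popped node:
  queue [29] -> pop 29, enqueue [10, 42], visited so far: [29]
  queue [10, 42] -> pop 10, enqueue [14], visited so far: [29, 10]
  queue [42, 14] -> pop 42, enqueue [38, 43], visited so far: [29, 10, 42]
  queue [14, 38, 43] -> pop 14, enqueue [11, 24], visited so far: [29, 10, 42, 14]
  queue [38, 43, 11, 24] -> pop 38, enqueue [none], visited so far: [29, 10, 42, 14, 38]
  queue [43, 11, 24] -> pop 43, enqueue [48], visited so far: [29, 10, 42, 14, 38, 43]
  queue [11, 24, 48] -> pop 11, enqueue [none], visited so far: [29, 10, 42, 14, 38, 43, 11]
  queue [24, 48] -> pop 24, enqueue [17, 28], visited so far: [29, 10, 42, 14, 38, 43, 11, 24]
  queue [48, 17, 28] -> pop 48, enqueue [none], visited so far: [29, 10, 42, 14, 38, 43, 11, 24, 48]
  queue [17, 28] -> pop 17, enqueue [none], visited so far: [29, 10, 42, 14, 38, 43, 11, 24, 48, 17]
  queue [28] -> pop 28, enqueue [none], visited so far: [29, 10, 42, 14, 38, 43, 11, 24, 48, 17, 28]
Result: [29, 10, 42, 14, 38, 43, 11, 24, 48, 17, 28]


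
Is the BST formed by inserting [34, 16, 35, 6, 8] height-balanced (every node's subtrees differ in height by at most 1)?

Tree (level-order array): [34, 16, 35, 6, None, None, None, None, 8]
Definition: a tree is height-balanced if, at every node, |h(left) - h(right)| <= 1 (empty subtree has height -1).
Bottom-up per-node check:
  node 8: h_left=-1, h_right=-1, diff=0 [OK], height=0
  node 6: h_left=-1, h_right=0, diff=1 [OK], height=1
  node 16: h_left=1, h_right=-1, diff=2 [FAIL (|1--1|=2 > 1)], height=2
  node 35: h_left=-1, h_right=-1, diff=0 [OK], height=0
  node 34: h_left=2, h_right=0, diff=2 [FAIL (|2-0|=2 > 1)], height=3
Node 16 violates the condition: |1 - -1| = 2 > 1.
Result: Not balanced


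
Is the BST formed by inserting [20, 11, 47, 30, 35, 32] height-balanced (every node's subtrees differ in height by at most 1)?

Tree (level-order array): [20, 11, 47, None, None, 30, None, None, 35, 32]
Definition: a tree is height-balanced if, at every node, |h(left) - h(right)| <= 1 (empty subtree has height -1).
Bottom-up per-node check:
  node 11: h_left=-1, h_right=-1, diff=0 [OK], height=0
  node 32: h_left=-1, h_right=-1, diff=0 [OK], height=0
  node 35: h_left=0, h_right=-1, diff=1 [OK], height=1
  node 30: h_left=-1, h_right=1, diff=2 [FAIL (|-1-1|=2 > 1)], height=2
  node 47: h_left=2, h_right=-1, diff=3 [FAIL (|2--1|=3 > 1)], height=3
  node 20: h_left=0, h_right=3, diff=3 [FAIL (|0-3|=3 > 1)], height=4
Node 30 violates the condition: |-1 - 1| = 2 > 1.
Result: Not balanced


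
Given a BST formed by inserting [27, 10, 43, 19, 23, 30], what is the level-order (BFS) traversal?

Tree insertion order: [27, 10, 43, 19, 23, 30]
Tree (level-order array): [27, 10, 43, None, 19, 30, None, None, 23]
BFS from the root, enqueuing left then right child of each popped node:
  queue [27] -> pop 27, enqueue [10, 43], visited so far: [27]
  queue [10, 43] -> pop 10, enqueue [19], visited so far: [27, 10]
  queue [43, 19] -> pop 43, enqueue [30], visited so far: [27, 10, 43]
  queue [19, 30] -> pop 19, enqueue [23], visited so far: [27, 10, 43, 19]
  queue [30, 23] -> pop 30, enqueue [none], visited so far: [27, 10, 43, 19, 30]
  queue [23] -> pop 23, enqueue [none], visited so far: [27, 10, 43, 19, 30, 23]
Result: [27, 10, 43, 19, 30, 23]


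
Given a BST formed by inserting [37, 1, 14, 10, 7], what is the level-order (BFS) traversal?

Tree insertion order: [37, 1, 14, 10, 7]
Tree (level-order array): [37, 1, None, None, 14, 10, None, 7]
BFS from the root, enqueuing left then right child of each popped node:
  queue [37] -> pop 37, enqueue [1], visited so far: [37]
  queue [1] -> pop 1, enqueue [14], visited so far: [37, 1]
  queue [14] -> pop 14, enqueue [10], visited so far: [37, 1, 14]
  queue [10] -> pop 10, enqueue [7], visited so far: [37, 1, 14, 10]
  queue [7] -> pop 7, enqueue [none], visited so far: [37, 1, 14, 10, 7]
Result: [37, 1, 14, 10, 7]


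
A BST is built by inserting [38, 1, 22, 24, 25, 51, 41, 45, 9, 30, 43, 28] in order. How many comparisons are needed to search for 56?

Search path for 56: 38 -> 51
Found: False
Comparisons: 2


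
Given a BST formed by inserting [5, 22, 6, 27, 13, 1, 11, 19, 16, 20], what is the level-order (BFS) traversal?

Tree insertion order: [5, 22, 6, 27, 13, 1, 11, 19, 16, 20]
Tree (level-order array): [5, 1, 22, None, None, 6, 27, None, 13, None, None, 11, 19, None, None, 16, 20]
BFS from the root, enqueuing left then right child of each popped node:
  queue [5] -> pop 5, enqueue [1, 22], visited so far: [5]
  queue [1, 22] -> pop 1, enqueue [none], visited so far: [5, 1]
  queue [22] -> pop 22, enqueue [6, 27], visited so far: [5, 1, 22]
  queue [6, 27] -> pop 6, enqueue [13], visited so far: [5, 1, 22, 6]
  queue [27, 13] -> pop 27, enqueue [none], visited so far: [5, 1, 22, 6, 27]
  queue [13] -> pop 13, enqueue [11, 19], visited so far: [5, 1, 22, 6, 27, 13]
  queue [11, 19] -> pop 11, enqueue [none], visited so far: [5, 1, 22, 6, 27, 13, 11]
  queue [19] -> pop 19, enqueue [16, 20], visited so far: [5, 1, 22, 6, 27, 13, 11, 19]
  queue [16, 20] -> pop 16, enqueue [none], visited so far: [5, 1, 22, 6, 27, 13, 11, 19, 16]
  queue [20] -> pop 20, enqueue [none], visited so far: [5, 1, 22, 6, 27, 13, 11, 19, 16, 20]
Result: [5, 1, 22, 6, 27, 13, 11, 19, 16, 20]


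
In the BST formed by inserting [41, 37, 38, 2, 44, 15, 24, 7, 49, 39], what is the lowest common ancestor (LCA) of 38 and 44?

Tree insertion order: [41, 37, 38, 2, 44, 15, 24, 7, 49, 39]
Tree (level-order array): [41, 37, 44, 2, 38, None, 49, None, 15, None, 39, None, None, 7, 24]
In a BST, the LCA of p=38, q=44 is the first node v on the
root-to-leaf path with p <= v <= q (go left if both < v, right if both > v).
Walk from root:
  at 41: 38 <= 41 <= 44, this is the LCA
LCA = 41


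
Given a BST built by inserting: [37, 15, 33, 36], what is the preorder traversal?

Tree insertion order: [37, 15, 33, 36]
Tree (level-order array): [37, 15, None, None, 33, None, 36]
Preorder traversal: [37, 15, 33, 36]


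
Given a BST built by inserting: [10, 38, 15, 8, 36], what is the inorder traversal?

Tree insertion order: [10, 38, 15, 8, 36]
Tree (level-order array): [10, 8, 38, None, None, 15, None, None, 36]
Inorder traversal: [8, 10, 15, 36, 38]


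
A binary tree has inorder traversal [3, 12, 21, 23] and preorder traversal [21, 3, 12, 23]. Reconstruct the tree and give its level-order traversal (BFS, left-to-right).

Inorder:  [3, 12, 21, 23]
Preorder: [21, 3, 12, 23]
Algorithm: preorder visits root first, so consume preorder in order;
for each root, split the current inorder slice at that value into
left-subtree inorder and right-subtree inorder, then recurse.
Recursive splits:
  root=21; inorder splits into left=[3, 12], right=[23]
  root=3; inorder splits into left=[], right=[12]
  root=12; inorder splits into left=[], right=[]
  root=23; inorder splits into left=[], right=[]
Reconstructed level-order: [21, 3, 23, 12]


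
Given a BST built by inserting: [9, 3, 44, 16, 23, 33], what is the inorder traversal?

Tree insertion order: [9, 3, 44, 16, 23, 33]
Tree (level-order array): [9, 3, 44, None, None, 16, None, None, 23, None, 33]
Inorder traversal: [3, 9, 16, 23, 33, 44]


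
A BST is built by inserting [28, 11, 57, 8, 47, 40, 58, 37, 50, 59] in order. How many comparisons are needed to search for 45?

Search path for 45: 28 -> 57 -> 47 -> 40
Found: False
Comparisons: 4


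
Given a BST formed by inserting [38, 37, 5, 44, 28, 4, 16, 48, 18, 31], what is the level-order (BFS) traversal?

Tree insertion order: [38, 37, 5, 44, 28, 4, 16, 48, 18, 31]
Tree (level-order array): [38, 37, 44, 5, None, None, 48, 4, 28, None, None, None, None, 16, 31, None, 18]
BFS from the root, enqueuing left then right child of each popped node:
  queue [38] -> pop 38, enqueue [37, 44], visited so far: [38]
  queue [37, 44] -> pop 37, enqueue [5], visited so far: [38, 37]
  queue [44, 5] -> pop 44, enqueue [48], visited so far: [38, 37, 44]
  queue [5, 48] -> pop 5, enqueue [4, 28], visited so far: [38, 37, 44, 5]
  queue [48, 4, 28] -> pop 48, enqueue [none], visited so far: [38, 37, 44, 5, 48]
  queue [4, 28] -> pop 4, enqueue [none], visited so far: [38, 37, 44, 5, 48, 4]
  queue [28] -> pop 28, enqueue [16, 31], visited so far: [38, 37, 44, 5, 48, 4, 28]
  queue [16, 31] -> pop 16, enqueue [18], visited so far: [38, 37, 44, 5, 48, 4, 28, 16]
  queue [31, 18] -> pop 31, enqueue [none], visited so far: [38, 37, 44, 5, 48, 4, 28, 16, 31]
  queue [18] -> pop 18, enqueue [none], visited so far: [38, 37, 44, 5, 48, 4, 28, 16, 31, 18]
Result: [38, 37, 44, 5, 48, 4, 28, 16, 31, 18]


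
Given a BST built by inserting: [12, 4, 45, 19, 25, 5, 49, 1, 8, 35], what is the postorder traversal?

Tree insertion order: [12, 4, 45, 19, 25, 5, 49, 1, 8, 35]
Tree (level-order array): [12, 4, 45, 1, 5, 19, 49, None, None, None, 8, None, 25, None, None, None, None, None, 35]
Postorder traversal: [1, 8, 5, 4, 35, 25, 19, 49, 45, 12]


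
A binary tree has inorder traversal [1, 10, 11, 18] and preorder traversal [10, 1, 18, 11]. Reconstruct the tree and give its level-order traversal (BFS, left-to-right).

Inorder:  [1, 10, 11, 18]
Preorder: [10, 1, 18, 11]
Algorithm: preorder visits root first, so consume preorder in order;
for each root, split the current inorder slice at that value into
left-subtree inorder and right-subtree inorder, then recurse.
Recursive splits:
  root=10; inorder splits into left=[1], right=[11, 18]
  root=1; inorder splits into left=[], right=[]
  root=18; inorder splits into left=[11], right=[]
  root=11; inorder splits into left=[], right=[]
Reconstructed level-order: [10, 1, 18, 11]


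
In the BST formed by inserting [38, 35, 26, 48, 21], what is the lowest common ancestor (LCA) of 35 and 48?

Tree insertion order: [38, 35, 26, 48, 21]
Tree (level-order array): [38, 35, 48, 26, None, None, None, 21]
In a BST, the LCA of p=35, q=48 is the first node v on the
root-to-leaf path with p <= v <= q (go left if both < v, right if both > v).
Walk from root:
  at 38: 35 <= 38 <= 48, this is the LCA
LCA = 38


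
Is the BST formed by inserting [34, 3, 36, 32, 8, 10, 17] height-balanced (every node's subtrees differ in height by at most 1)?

Tree (level-order array): [34, 3, 36, None, 32, None, None, 8, None, None, 10, None, 17]
Definition: a tree is height-balanced if, at every node, |h(left) - h(right)| <= 1 (empty subtree has height -1).
Bottom-up per-node check:
  node 17: h_left=-1, h_right=-1, diff=0 [OK], height=0
  node 10: h_left=-1, h_right=0, diff=1 [OK], height=1
  node 8: h_left=-1, h_right=1, diff=2 [FAIL (|-1-1|=2 > 1)], height=2
  node 32: h_left=2, h_right=-1, diff=3 [FAIL (|2--1|=3 > 1)], height=3
  node 3: h_left=-1, h_right=3, diff=4 [FAIL (|-1-3|=4 > 1)], height=4
  node 36: h_left=-1, h_right=-1, diff=0 [OK], height=0
  node 34: h_left=4, h_right=0, diff=4 [FAIL (|4-0|=4 > 1)], height=5
Node 8 violates the condition: |-1 - 1| = 2 > 1.
Result: Not balanced


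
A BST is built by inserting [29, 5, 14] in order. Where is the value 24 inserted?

Starting tree (level order): [29, 5, None, None, 14]
Insertion path: 29 -> 5 -> 14
Result: insert 24 as right child of 14
Final tree (level order): [29, 5, None, None, 14, None, 24]


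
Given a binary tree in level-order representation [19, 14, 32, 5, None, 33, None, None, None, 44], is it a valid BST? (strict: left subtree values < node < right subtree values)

Level-order array: [19, 14, 32, 5, None, 33, None, None, None, 44]
Validate using subtree bounds (lo, hi): at each node, require lo < value < hi,
then recurse left with hi=value and right with lo=value.
Preorder trace (stopping at first violation):
  at node 19 with bounds (-inf, +inf): OK
  at node 14 with bounds (-inf, 19): OK
  at node 5 with bounds (-inf, 14): OK
  at node 32 with bounds (19, +inf): OK
  at node 33 with bounds (19, 32): VIOLATION
Node 33 violates its bound: not (19 < 33 < 32).
Result: Not a valid BST


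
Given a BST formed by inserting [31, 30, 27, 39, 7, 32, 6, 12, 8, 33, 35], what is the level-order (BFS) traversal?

Tree insertion order: [31, 30, 27, 39, 7, 32, 6, 12, 8, 33, 35]
Tree (level-order array): [31, 30, 39, 27, None, 32, None, 7, None, None, 33, 6, 12, None, 35, None, None, 8]
BFS from the root, enqueuing left then right child of each popped node:
  queue [31] -> pop 31, enqueue [30, 39], visited so far: [31]
  queue [30, 39] -> pop 30, enqueue [27], visited so far: [31, 30]
  queue [39, 27] -> pop 39, enqueue [32], visited so far: [31, 30, 39]
  queue [27, 32] -> pop 27, enqueue [7], visited so far: [31, 30, 39, 27]
  queue [32, 7] -> pop 32, enqueue [33], visited so far: [31, 30, 39, 27, 32]
  queue [7, 33] -> pop 7, enqueue [6, 12], visited so far: [31, 30, 39, 27, 32, 7]
  queue [33, 6, 12] -> pop 33, enqueue [35], visited so far: [31, 30, 39, 27, 32, 7, 33]
  queue [6, 12, 35] -> pop 6, enqueue [none], visited so far: [31, 30, 39, 27, 32, 7, 33, 6]
  queue [12, 35] -> pop 12, enqueue [8], visited so far: [31, 30, 39, 27, 32, 7, 33, 6, 12]
  queue [35, 8] -> pop 35, enqueue [none], visited so far: [31, 30, 39, 27, 32, 7, 33, 6, 12, 35]
  queue [8] -> pop 8, enqueue [none], visited so far: [31, 30, 39, 27, 32, 7, 33, 6, 12, 35, 8]
Result: [31, 30, 39, 27, 32, 7, 33, 6, 12, 35, 8]


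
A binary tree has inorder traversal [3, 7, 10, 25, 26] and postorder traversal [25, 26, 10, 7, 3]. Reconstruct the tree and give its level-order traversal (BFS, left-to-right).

Inorder:   [3, 7, 10, 25, 26]
Postorder: [25, 26, 10, 7, 3]
Algorithm: postorder visits root last, so walk postorder right-to-left;
each value is the root of the current inorder slice — split it at that
value, recurse on the right subtree first, then the left.
Recursive splits:
  root=3; inorder splits into left=[], right=[7, 10, 25, 26]
  root=7; inorder splits into left=[], right=[10, 25, 26]
  root=10; inorder splits into left=[], right=[25, 26]
  root=26; inorder splits into left=[25], right=[]
  root=25; inorder splits into left=[], right=[]
Reconstructed level-order: [3, 7, 10, 26, 25]


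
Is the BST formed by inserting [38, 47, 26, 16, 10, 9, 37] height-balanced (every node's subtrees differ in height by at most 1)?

Tree (level-order array): [38, 26, 47, 16, 37, None, None, 10, None, None, None, 9]
Definition: a tree is height-balanced if, at every node, |h(left) - h(right)| <= 1 (empty subtree has height -1).
Bottom-up per-node check:
  node 9: h_left=-1, h_right=-1, diff=0 [OK], height=0
  node 10: h_left=0, h_right=-1, diff=1 [OK], height=1
  node 16: h_left=1, h_right=-1, diff=2 [FAIL (|1--1|=2 > 1)], height=2
  node 37: h_left=-1, h_right=-1, diff=0 [OK], height=0
  node 26: h_left=2, h_right=0, diff=2 [FAIL (|2-0|=2 > 1)], height=3
  node 47: h_left=-1, h_right=-1, diff=0 [OK], height=0
  node 38: h_left=3, h_right=0, diff=3 [FAIL (|3-0|=3 > 1)], height=4
Node 16 violates the condition: |1 - -1| = 2 > 1.
Result: Not balanced


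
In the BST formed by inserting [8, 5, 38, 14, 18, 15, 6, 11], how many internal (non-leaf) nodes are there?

Tree built from: [8, 5, 38, 14, 18, 15, 6, 11]
Tree (level-order array): [8, 5, 38, None, 6, 14, None, None, None, 11, 18, None, None, 15]
Rule: An internal node has at least one child.
Per-node child counts:
  node 8: 2 child(ren)
  node 5: 1 child(ren)
  node 6: 0 child(ren)
  node 38: 1 child(ren)
  node 14: 2 child(ren)
  node 11: 0 child(ren)
  node 18: 1 child(ren)
  node 15: 0 child(ren)
Matching nodes: [8, 5, 38, 14, 18]
Count of internal (non-leaf) nodes: 5


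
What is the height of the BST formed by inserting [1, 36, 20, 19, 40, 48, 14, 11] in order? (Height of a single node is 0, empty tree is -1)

Insertion order: [1, 36, 20, 19, 40, 48, 14, 11]
Tree (level-order array): [1, None, 36, 20, 40, 19, None, None, 48, 14, None, None, None, 11]
Compute height bottom-up (empty subtree = -1):
  height(11) = 1 + max(-1, -1) = 0
  height(14) = 1 + max(0, -1) = 1
  height(19) = 1 + max(1, -1) = 2
  height(20) = 1 + max(2, -1) = 3
  height(48) = 1 + max(-1, -1) = 0
  height(40) = 1 + max(-1, 0) = 1
  height(36) = 1 + max(3, 1) = 4
  height(1) = 1 + max(-1, 4) = 5
Height = 5


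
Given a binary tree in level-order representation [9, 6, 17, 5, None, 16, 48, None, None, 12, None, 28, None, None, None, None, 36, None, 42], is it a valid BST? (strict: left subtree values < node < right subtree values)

Level-order array: [9, 6, 17, 5, None, 16, 48, None, None, 12, None, 28, None, None, None, None, 36, None, 42]
Validate using subtree bounds (lo, hi): at each node, require lo < value < hi,
then recurse left with hi=value and right with lo=value.
Preorder trace (stopping at first violation):
  at node 9 with bounds (-inf, +inf): OK
  at node 6 with bounds (-inf, 9): OK
  at node 5 with bounds (-inf, 6): OK
  at node 17 with bounds (9, +inf): OK
  at node 16 with bounds (9, 17): OK
  at node 12 with bounds (9, 16): OK
  at node 48 with bounds (17, +inf): OK
  at node 28 with bounds (17, 48): OK
  at node 36 with bounds (28, 48): OK
  at node 42 with bounds (36, 48): OK
No violation found at any node.
Result: Valid BST


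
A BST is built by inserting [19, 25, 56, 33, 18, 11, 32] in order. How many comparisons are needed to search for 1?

Search path for 1: 19 -> 18 -> 11
Found: False
Comparisons: 3


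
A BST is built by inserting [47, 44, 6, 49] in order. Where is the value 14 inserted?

Starting tree (level order): [47, 44, 49, 6]
Insertion path: 47 -> 44 -> 6
Result: insert 14 as right child of 6
Final tree (level order): [47, 44, 49, 6, None, None, None, None, 14]


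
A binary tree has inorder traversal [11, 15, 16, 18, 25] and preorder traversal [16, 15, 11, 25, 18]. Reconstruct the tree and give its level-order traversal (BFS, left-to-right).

Inorder:  [11, 15, 16, 18, 25]
Preorder: [16, 15, 11, 25, 18]
Algorithm: preorder visits root first, so consume preorder in order;
for each root, split the current inorder slice at that value into
left-subtree inorder and right-subtree inorder, then recurse.
Recursive splits:
  root=16; inorder splits into left=[11, 15], right=[18, 25]
  root=15; inorder splits into left=[11], right=[]
  root=11; inorder splits into left=[], right=[]
  root=25; inorder splits into left=[18], right=[]
  root=18; inorder splits into left=[], right=[]
Reconstructed level-order: [16, 15, 25, 11, 18]


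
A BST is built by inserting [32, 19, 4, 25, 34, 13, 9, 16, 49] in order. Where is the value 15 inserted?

Starting tree (level order): [32, 19, 34, 4, 25, None, 49, None, 13, None, None, None, None, 9, 16]
Insertion path: 32 -> 19 -> 4 -> 13 -> 16
Result: insert 15 as left child of 16
Final tree (level order): [32, 19, 34, 4, 25, None, 49, None, 13, None, None, None, None, 9, 16, None, None, 15]
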